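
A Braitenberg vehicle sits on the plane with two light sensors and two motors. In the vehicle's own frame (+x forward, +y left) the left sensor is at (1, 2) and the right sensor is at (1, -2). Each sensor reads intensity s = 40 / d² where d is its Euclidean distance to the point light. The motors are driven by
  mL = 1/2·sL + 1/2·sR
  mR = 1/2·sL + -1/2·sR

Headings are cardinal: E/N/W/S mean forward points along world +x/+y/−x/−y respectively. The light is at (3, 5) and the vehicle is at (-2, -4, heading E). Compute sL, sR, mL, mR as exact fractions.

left sensor world pos  = (-1, -2); dL² = 65
right sensor world pos = (-1, -6); dR² = 137
sL = 40/65 = 8/13
sR = 40/137 = 40/137
mL = 1/2·sL + 1/2·sR = 808/1781
mR = 1/2·sL + -1/2·sR = 288/1781

8/13 40/137 808/1781 288/1781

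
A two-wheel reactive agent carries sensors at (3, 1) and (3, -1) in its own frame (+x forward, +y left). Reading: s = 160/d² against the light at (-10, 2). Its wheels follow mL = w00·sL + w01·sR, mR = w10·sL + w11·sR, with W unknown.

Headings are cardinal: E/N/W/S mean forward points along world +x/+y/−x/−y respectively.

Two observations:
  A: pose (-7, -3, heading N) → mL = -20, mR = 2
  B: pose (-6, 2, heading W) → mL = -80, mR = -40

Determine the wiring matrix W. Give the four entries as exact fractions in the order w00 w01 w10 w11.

obs A: pose=(-7,-3,N) → sL=20, sR=8, mL=-20, mR=2
obs B: pose=(-6,2,W) → sL=80, sR=80, mL=-80, mR=-40
sensor matrix S = [[20, 8], [80, 80]]; det S = 960
solve [mL_A; mL_B] = S·[w00; w01] and [mR_A; mR_B] = S·[w10; w11]:
  w00 = -1, w01 = 0, w10 = 1/2, w11 = -1

-1 0 1/2 -1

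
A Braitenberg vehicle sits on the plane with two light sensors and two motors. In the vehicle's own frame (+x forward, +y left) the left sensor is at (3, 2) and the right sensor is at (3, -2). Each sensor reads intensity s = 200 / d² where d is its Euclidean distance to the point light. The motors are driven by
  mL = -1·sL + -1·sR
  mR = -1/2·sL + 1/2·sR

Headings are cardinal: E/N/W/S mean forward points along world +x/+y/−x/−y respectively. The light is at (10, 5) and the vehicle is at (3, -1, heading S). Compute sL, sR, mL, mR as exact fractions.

100/53 100/81 -13400/4293 -1400/4293

left sensor world pos  = (5, -4); dL² = 106
right sensor world pos = (1, -4); dR² = 162
sL = 200/106 = 100/53
sR = 200/162 = 100/81
mL = -1·sL + -1·sR = -13400/4293
mR = -1/2·sL + 1/2·sR = -1400/4293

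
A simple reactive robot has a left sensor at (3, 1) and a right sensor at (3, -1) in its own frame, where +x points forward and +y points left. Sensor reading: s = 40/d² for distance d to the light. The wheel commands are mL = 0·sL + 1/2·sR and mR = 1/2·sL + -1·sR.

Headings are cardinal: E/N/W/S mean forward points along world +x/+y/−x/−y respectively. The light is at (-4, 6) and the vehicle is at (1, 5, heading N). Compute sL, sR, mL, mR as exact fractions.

2 1 1/2 0

left sensor world pos  = (0, 8); dL² = 20
right sensor world pos = (2, 8); dR² = 40
sL = 40/20 = 2
sR = 40/40 = 1
mL = 0·sL + 1/2·sR = 1/2
mR = 1/2·sL + -1·sR = 0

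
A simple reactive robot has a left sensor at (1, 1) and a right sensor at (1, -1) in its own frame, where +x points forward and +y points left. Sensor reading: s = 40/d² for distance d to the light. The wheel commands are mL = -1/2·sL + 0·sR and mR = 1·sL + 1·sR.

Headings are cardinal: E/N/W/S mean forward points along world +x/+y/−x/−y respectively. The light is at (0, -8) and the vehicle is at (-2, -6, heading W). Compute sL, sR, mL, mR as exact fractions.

4 20/9 -2 56/9

left sensor world pos  = (-3, -7); dL² = 10
right sensor world pos = (-3, -5); dR² = 18
sL = 40/10 = 4
sR = 40/18 = 20/9
mL = -1/2·sL + 0·sR = -2
mR = 1·sL + 1·sR = 56/9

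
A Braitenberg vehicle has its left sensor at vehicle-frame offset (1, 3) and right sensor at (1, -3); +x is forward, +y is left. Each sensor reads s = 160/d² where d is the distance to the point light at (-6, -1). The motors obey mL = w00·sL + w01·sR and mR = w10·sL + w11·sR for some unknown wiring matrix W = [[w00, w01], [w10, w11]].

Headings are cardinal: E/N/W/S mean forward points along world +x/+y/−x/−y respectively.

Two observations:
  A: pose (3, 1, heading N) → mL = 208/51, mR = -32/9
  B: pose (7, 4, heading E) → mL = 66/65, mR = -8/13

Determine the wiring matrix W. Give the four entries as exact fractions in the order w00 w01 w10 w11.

1 1/2 -1 0

obs A: pose=(3,1,N) → sL=32/9, sR=160/153, mL=208/51, mR=-32/9
obs B: pose=(7,4,E) → sL=8/13, sR=4/5, mL=66/65, mR=-8/13
sensor matrix S = [[32/9, 160/153], [8/13, 4/5]]; det S = 2432/1105
solve [mL_A; mL_B] = S·[w00; w01] and [mR_A; mR_B] = S·[w10; w11]:
  w00 = 1, w01 = 1/2, w10 = -1, w11 = 0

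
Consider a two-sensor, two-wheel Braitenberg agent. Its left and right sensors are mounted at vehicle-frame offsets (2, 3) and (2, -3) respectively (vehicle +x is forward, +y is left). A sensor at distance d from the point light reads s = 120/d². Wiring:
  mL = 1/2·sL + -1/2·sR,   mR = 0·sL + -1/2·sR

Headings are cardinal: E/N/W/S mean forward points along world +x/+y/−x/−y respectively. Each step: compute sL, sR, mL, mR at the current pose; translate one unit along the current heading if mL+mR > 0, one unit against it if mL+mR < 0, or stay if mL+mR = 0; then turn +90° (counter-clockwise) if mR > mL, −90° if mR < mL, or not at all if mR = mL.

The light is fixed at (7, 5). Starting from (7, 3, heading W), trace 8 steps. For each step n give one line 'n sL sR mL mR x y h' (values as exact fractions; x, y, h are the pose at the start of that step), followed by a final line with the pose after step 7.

n=0: pose=(7,3,W); sL=120/29, sR=24; mL=-288/29, mR=-12; mL+mR=-636/29 → advance -1; mR−mL=-60/29 → turn -1·90°
n=1: pose=(8,3,N); sL=30, sR=15/2; mL=45/4, mR=-15/4; mL+mR=15/2 → advance +1; mR−mL=-15 → turn -1·90°
n=2: pose=(8,4,E); sL=120/13, sR=24/5; mL=144/65, mR=-12/5; mL+mR=-12/65 → advance -1; mR−mL=-60/13 → turn -1·90°
n=3: pose=(7,4,S); sL=20/3, sR=20/3; mL=0, mR=-10/3; mL+mR=-10/3 → advance -1; mR−mL=-10/3 → turn -1·90°
n=4: pose=(7,5,W); sL=120/13, sR=120/13; mL=0, mR=-60/13; mL+mR=-60/13 → advance -1; mR−mL=-60/13 → turn -1·90°
n=5: pose=(8,5,N); sL=15, sR=6; mL=9/2, mR=-3; mL+mR=3/2 → advance +1; mR−mL=-15/2 → turn -1·90°
n=6: pose=(8,6,E); sL=24/5, sR=120/13; mL=-144/65, mR=-60/13; mL+mR=-444/65 → advance -1; mR−mL=-12/5 → turn -1·90°
n=7: pose=(7,6,S); sL=12, sR=12; mL=0, mR=-6; mL+mR=-6 → advance -1; mR−mL=-6 → turn -1·90°

0 120/29 24 -288/29 -12 7 3 W
1 30 15/2 45/4 -15/4 8 3 N
2 120/13 24/5 144/65 -12/5 8 4 E
3 20/3 20/3 0 -10/3 7 4 S
4 120/13 120/13 0 -60/13 7 5 W
5 15 6 9/2 -3 8 5 N
6 24/5 120/13 -144/65 -60/13 8 6 E
7 12 12 0 -6 7 6 S
final 7 7 W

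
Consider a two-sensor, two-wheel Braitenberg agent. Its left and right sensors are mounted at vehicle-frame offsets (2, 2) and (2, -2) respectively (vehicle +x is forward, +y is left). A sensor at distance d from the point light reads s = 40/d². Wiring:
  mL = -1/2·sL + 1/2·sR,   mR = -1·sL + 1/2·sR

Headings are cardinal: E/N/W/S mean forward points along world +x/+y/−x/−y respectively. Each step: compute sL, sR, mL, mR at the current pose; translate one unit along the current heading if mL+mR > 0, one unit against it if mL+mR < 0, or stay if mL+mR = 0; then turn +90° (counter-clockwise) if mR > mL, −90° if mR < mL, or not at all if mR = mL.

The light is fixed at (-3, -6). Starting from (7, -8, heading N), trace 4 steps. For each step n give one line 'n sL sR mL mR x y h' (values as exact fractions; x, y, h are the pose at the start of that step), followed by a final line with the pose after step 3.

0 5/8 5/18 -25/144 -35/72 7 -8 N
1 8/29 40/169 -96/4901 -772/4901 7 -9 E
2 20/73 20/37 360/2701 -10/2701 6 -9 S
3 8/17 40/53 128/901 -84/901 6 -10 W
final 5 -10 N

n=0: pose=(7,-8,N); sL=5/8, sR=5/18; mL=-25/144, mR=-35/72; mL+mR=-95/144 → advance -1; mR−mL=-5/16 → turn -1·90°
n=1: pose=(7,-9,E); sL=8/29, sR=40/169; mL=-96/4901, mR=-772/4901; mL+mR=-868/4901 → advance -1; mR−mL=-4/29 → turn -1·90°
n=2: pose=(6,-9,S); sL=20/73, sR=20/37; mL=360/2701, mR=-10/2701; mL+mR=350/2701 → advance +1; mR−mL=-10/73 → turn -1·90°
n=3: pose=(6,-10,W); sL=8/17, sR=40/53; mL=128/901, mR=-84/901; mL+mR=44/901 → advance +1; mR−mL=-4/17 → turn -1·90°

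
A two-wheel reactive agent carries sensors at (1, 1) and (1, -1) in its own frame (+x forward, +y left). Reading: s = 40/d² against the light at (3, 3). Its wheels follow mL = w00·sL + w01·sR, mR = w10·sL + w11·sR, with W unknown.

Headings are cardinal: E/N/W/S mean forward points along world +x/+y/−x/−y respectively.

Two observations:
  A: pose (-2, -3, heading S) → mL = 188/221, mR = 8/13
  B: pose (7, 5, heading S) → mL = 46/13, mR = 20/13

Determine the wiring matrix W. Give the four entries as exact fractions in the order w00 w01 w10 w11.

1 1/2 1 0

obs A: pose=(-2,-3,S) → sL=8/13, sR=8/17, mL=188/221, mR=8/13
obs B: pose=(7,5,S) → sL=20/13, sR=4, mL=46/13, mR=20/13
sensor matrix S = [[8/13, 8/17], [20/13, 4]]; det S = 384/221
solve [mL_A; mL_B] = S·[w00; w01] and [mR_A; mR_B] = S·[w10; w11]:
  w00 = 1, w01 = 1/2, w10 = 1, w11 = 0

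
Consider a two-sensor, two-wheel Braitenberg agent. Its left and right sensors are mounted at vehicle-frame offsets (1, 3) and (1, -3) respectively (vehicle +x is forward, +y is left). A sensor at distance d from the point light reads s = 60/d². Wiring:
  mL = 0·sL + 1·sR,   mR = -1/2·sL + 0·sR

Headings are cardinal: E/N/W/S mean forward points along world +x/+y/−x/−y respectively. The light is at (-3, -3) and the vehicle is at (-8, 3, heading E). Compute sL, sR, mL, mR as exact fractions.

60/97 12/5 12/5 -30/97

left sensor world pos  = (-7, 6); dL² = 97
right sensor world pos = (-7, 0); dR² = 25
sL = 60/97 = 60/97
sR = 60/25 = 12/5
mL = 0·sL + 1·sR = 12/5
mR = -1/2·sL + 0·sR = -30/97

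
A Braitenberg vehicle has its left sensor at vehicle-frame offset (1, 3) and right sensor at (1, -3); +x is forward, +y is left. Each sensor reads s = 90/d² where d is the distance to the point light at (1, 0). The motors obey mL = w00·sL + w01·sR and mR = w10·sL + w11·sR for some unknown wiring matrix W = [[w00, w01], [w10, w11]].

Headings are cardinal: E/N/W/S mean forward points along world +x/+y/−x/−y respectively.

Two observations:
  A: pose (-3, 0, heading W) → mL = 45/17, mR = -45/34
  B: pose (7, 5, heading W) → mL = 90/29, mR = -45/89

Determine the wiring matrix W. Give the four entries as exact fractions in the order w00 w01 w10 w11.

obs A: pose=(-3,0,W) → sL=45/17, sR=45/17, mL=45/17, mR=-45/34
obs B: pose=(7,5,W) → sL=90/29, sR=90/89, mL=90/29, mR=-45/89
sensor matrix S = [[45/17, 45/17], [90/29, 90/89]]; det S = -243000/43877
solve [mL_A; mL_B] = S·[w00; w01] and [mR_A; mR_B] = S·[w10; w11]:
  w00 = 1, w01 = 0, w10 = 0, w11 = -1/2

1 0 0 -1/2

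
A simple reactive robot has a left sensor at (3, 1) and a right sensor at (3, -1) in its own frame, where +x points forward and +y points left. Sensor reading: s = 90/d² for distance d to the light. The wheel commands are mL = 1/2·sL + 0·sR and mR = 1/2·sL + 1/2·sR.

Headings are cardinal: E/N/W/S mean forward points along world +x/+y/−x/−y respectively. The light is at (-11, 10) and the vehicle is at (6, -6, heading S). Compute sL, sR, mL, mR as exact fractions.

18/137 90/617 9/137 11718/84529

left sensor world pos  = (7, -9); dL² = 685
right sensor world pos = (5, -9); dR² = 617
sL = 90/685 = 18/137
sR = 90/617 = 90/617
mL = 1/2·sL + 0·sR = 9/137
mR = 1/2·sL + 1/2·sR = 11718/84529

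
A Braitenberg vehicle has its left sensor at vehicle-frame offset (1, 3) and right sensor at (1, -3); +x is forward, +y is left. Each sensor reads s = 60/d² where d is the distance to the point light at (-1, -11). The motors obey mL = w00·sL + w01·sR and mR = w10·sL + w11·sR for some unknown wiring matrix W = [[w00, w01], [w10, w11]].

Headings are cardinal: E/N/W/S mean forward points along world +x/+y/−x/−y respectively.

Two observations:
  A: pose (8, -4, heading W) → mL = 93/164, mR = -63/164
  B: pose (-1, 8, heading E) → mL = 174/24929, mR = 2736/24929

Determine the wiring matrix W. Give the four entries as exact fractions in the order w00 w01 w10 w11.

1 -1/2 -1 1

obs A: pose=(8,-4,W) → sL=3/4, sR=15/41, mL=93/164, mR=-63/164
obs B: pose=(-1,8,E) → sL=12/97, sR=60/257, mL=174/24929, mR=2736/24929
sensor matrix S = [[3/4, 15/41], [12/97, 60/257]]; det S = 132705/1022089
solve [mL_A; mL_B] = S·[w00; w01] and [mR_A; mR_B] = S·[w10; w11]:
  w00 = 1, w01 = -1/2, w10 = -1, w11 = 1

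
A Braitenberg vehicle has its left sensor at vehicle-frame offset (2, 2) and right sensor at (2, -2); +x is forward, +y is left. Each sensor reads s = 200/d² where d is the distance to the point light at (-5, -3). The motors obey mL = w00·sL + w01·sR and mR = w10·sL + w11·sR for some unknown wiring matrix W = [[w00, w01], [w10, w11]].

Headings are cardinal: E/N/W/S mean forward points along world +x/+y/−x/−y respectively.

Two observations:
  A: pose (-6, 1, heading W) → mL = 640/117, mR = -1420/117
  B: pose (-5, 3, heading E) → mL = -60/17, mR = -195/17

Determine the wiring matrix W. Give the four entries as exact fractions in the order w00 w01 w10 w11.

obs A: pose=(-6,1,W) → sL=200/13, sR=40/9, mL=640/117, mR=-1420/117
obs B: pose=(-5,3,E) → sL=50/17, sR=10, mL=-60/17, mR=-195/17
sensor matrix S = [[200/13, 40/9], [50/17, 10]]; det S = 280000/1989
solve [mL_A; mL_B] = S·[w00; w01] and [mR_A; mR_B] = S·[w10; w11]:
  w00 = 1/2, w01 = -1/2, w10 = -1/2, w11 = -1

1/2 -1/2 -1/2 -1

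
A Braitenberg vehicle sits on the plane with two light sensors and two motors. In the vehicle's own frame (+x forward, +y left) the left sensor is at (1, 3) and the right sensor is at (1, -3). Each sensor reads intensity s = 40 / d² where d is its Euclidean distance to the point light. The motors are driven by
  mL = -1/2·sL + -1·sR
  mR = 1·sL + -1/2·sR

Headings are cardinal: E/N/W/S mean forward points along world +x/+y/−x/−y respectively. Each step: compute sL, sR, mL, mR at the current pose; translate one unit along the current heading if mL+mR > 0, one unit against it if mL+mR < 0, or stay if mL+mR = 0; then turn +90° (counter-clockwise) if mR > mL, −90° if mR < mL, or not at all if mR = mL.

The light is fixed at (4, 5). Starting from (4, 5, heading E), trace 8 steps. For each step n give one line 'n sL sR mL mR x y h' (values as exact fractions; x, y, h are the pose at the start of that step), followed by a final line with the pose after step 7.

0 4 4 -6 2 4 5 E
1 40/17 8 -156/17 -28/17 3 5 N
2 2 5 -6 -1/2 3 4 W
3 40/13 40/13 -60/13 20/13 4 4 S
4 4 4 -6 2 4 5 E
5 40/17 8 -156/17 -28/17 3 5 N
6 2 5 -6 -1/2 3 4 W
7 40/13 40/13 -60/13 20/13 4 4 S
final 4 5 E

n=0: pose=(4,5,E); sL=4, sR=4; mL=-6, mR=2; mL+mR=-4 → advance -1; mR−mL=8 → turn +1·90°
n=1: pose=(3,5,N); sL=40/17, sR=8; mL=-156/17, mR=-28/17; mL+mR=-184/17 → advance -1; mR−mL=128/17 → turn +1·90°
n=2: pose=(3,4,W); sL=2, sR=5; mL=-6, mR=-1/2; mL+mR=-13/2 → advance -1; mR−mL=11/2 → turn +1·90°
n=3: pose=(4,4,S); sL=40/13, sR=40/13; mL=-60/13, mR=20/13; mL+mR=-40/13 → advance -1; mR−mL=80/13 → turn +1·90°
n=4: pose=(4,5,E); sL=4, sR=4; mL=-6, mR=2; mL+mR=-4 → advance -1; mR−mL=8 → turn +1·90°
n=5: pose=(3,5,N); sL=40/17, sR=8; mL=-156/17, mR=-28/17; mL+mR=-184/17 → advance -1; mR−mL=128/17 → turn +1·90°
n=6: pose=(3,4,W); sL=2, sR=5; mL=-6, mR=-1/2; mL+mR=-13/2 → advance -1; mR−mL=11/2 → turn +1·90°
n=7: pose=(4,4,S); sL=40/13, sR=40/13; mL=-60/13, mR=20/13; mL+mR=-40/13 → advance -1; mR−mL=80/13 → turn +1·90°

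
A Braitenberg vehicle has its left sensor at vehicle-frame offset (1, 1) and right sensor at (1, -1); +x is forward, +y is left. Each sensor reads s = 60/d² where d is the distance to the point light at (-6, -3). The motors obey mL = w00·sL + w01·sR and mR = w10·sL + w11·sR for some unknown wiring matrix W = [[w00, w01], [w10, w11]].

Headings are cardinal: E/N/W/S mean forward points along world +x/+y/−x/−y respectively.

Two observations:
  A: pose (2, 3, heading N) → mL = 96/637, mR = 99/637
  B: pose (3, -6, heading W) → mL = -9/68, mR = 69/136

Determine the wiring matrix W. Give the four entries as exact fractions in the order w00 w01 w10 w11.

1 -1 -1/2 1

obs A: pose=(2,3,N) → sL=30/49, sR=6/13, mL=96/637, mR=99/637
obs B: pose=(3,-6,W) → sL=3/4, sR=15/17, mL=-9/68, mR=69/136
sensor matrix S = [[30/49, 6/13], [3/4, 15/17]]; det S = 4203/21658
solve [mL_A; mL_B] = S·[w00; w01] and [mR_A; mR_B] = S·[w10; w11]:
  w00 = 1, w01 = -1, w10 = -1/2, w11 = 1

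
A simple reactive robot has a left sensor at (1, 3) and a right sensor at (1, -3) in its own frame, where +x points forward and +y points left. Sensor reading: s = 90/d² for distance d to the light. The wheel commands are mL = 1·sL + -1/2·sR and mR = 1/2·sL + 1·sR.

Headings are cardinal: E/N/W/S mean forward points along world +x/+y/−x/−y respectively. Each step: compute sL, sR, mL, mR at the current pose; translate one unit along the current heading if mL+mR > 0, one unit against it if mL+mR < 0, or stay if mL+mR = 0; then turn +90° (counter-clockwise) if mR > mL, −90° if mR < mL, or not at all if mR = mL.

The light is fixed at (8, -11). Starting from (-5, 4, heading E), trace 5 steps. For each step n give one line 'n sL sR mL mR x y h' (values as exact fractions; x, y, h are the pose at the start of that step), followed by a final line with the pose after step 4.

0 5/26 5/16 15/416 85/208 -5 4 E
1 90/481 90/337 8685/162097 58455/162097 -4 4 N
2 45/169 9/53 3249/17914 5427/17914 -4 5 W
3 18/65 90/481 441/2405 783/2405 -5 5 S
4 5/26 5/16 15/416 85/208 -5 4 E
final -4 4 N

n=0: pose=(-5,4,E); sL=5/26, sR=5/16; mL=15/416, mR=85/208; mL+mR=185/416 → advance +1; mR−mL=155/416 → turn +1·90°
n=1: pose=(-4,4,N); sL=90/481, sR=90/337; mL=8685/162097, mR=58455/162097; mL+mR=67140/162097 → advance +1; mR−mL=49770/162097 → turn +1·90°
n=2: pose=(-4,5,W); sL=45/169, sR=9/53; mL=3249/17914, mR=5427/17914; mL+mR=4338/8957 → advance +1; mR−mL=1089/8957 → turn +1·90°
n=3: pose=(-5,5,S); sL=18/65, sR=90/481; mL=441/2405, mR=783/2405; mL+mR=1224/2405 → advance +1; mR−mL=342/2405 → turn +1·90°
n=4: pose=(-5,4,E); sL=5/26, sR=5/16; mL=15/416, mR=85/208; mL+mR=185/416 → advance +1; mR−mL=155/416 → turn +1·90°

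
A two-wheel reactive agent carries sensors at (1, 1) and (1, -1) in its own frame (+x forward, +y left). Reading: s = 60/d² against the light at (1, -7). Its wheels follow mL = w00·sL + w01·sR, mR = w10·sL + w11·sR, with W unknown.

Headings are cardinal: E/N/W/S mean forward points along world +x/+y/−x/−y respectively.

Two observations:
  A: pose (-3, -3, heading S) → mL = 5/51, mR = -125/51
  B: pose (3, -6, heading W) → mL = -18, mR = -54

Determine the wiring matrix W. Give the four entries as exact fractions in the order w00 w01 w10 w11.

-1/2 1 -1 1/2

obs A: pose=(-3,-3,S) → sL=10/3, sR=30/17, mL=5/51, mR=-125/51
obs B: pose=(3,-6,W) → sL=60, sR=12, mL=-18, mR=-54
sensor matrix S = [[10/3, 30/17], [60, 12]]; det S = -1120/17
solve [mL_A; mL_B] = S·[w00; w01] and [mR_A; mR_B] = S·[w10; w11]:
  w00 = -1/2, w01 = 1, w10 = -1, w11 = 1/2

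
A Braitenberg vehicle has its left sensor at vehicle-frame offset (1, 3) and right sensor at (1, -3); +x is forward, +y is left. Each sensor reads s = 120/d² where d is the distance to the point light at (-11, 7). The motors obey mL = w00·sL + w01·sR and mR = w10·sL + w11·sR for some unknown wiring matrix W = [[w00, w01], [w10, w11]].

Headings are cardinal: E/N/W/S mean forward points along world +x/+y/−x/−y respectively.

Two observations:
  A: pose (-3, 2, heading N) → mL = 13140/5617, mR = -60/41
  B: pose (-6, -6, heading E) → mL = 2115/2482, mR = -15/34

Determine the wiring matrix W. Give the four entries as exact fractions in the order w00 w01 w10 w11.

obs A: pose=(-3,2,N) → sL=120/41, sR=120/137, mL=13140/5617, mR=-60/41
obs B: pose=(-6,-6,E) → sL=15/17, sR=30/73, mL=2115/2482, mR=-15/34
sensor matrix S = [[120/41, 120/137], [15/17, 30/73]]; det S = 2997000/6970697
solve [mL_A; mL_B] = S·[w00; w01] and [mR_A; mR_B] = S·[w10; w11]:
  w00 = 1/2, w01 = 1, w10 = -1/2, w11 = 0

1/2 1 -1/2 0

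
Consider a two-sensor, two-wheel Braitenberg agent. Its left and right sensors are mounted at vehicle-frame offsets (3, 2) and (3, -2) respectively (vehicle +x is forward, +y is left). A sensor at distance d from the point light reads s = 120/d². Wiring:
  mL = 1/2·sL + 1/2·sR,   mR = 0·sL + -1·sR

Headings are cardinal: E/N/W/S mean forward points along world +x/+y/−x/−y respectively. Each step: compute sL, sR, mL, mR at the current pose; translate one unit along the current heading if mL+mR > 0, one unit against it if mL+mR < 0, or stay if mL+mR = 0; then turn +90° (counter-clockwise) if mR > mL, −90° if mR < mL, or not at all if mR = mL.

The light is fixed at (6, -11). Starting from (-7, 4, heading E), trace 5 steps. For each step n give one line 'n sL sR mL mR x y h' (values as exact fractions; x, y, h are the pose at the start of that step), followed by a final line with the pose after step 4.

0 120/389 120/269 39480/104641 -120/269 -7 4 E
1 5/12 3/10 43/120 -3/10 -8 4 S
2 120/433 24/109 11736/47197 -24/109 -8 3 W
3 60/289 60/229 15540/66181 -60/229 -9 3 N
4 40/123 24/53 2536/6519 -24/53 -9 2 E
final -10 2 S

n=0: pose=(-7,4,E); sL=120/389, sR=120/269; mL=39480/104641, mR=-120/269; mL+mR=-7200/104641 → advance -1; mR−mL=-86160/104641 → turn -1·90°
n=1: pose=(-8,4,S); sL=5/12, sR=3/10; mL=43/120, mR=-3/10; mL+mR=7/120 → advance +1; mR−mL=-79/120 → turn -1·90°
n=2: pose=(-8,3,W); sL=120/433, sR=24/109; mL=11736/47197, mR=-24/109; mL+mR=1344/47197 → advance +1; mR−mL=-22128/47197 → turn -1·90°
n=3: pose=(-9,3,N); sL=60/289, sR=60/229; mL=15540/66181, mR=-60/229; mL+mR=-1800/66181 → advance -1; mR−mL=-32880/66181 → turn -1·90°
n=4: pose=(-9,2,E); sL=40/123, sR=24/53; mL=2536/6519, mR=-24/53; mL+mR=-416/6519 → advance -1; mR−mL=-5488/6519 → turn -1·90°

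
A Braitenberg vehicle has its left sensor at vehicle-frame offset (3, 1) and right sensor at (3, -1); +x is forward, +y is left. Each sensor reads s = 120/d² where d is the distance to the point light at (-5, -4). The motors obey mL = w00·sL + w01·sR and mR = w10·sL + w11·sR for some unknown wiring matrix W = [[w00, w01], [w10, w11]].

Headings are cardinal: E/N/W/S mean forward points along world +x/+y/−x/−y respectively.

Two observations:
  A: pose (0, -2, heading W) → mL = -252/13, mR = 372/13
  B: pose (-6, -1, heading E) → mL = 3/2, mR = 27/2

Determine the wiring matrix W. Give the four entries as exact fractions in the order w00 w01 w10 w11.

-1 1/2 1 1/2

obs A: pose=(0,-2,W) → sL=24, sR=120/13, mL=-252/13, mR=372/13
obs B: pose=(-6,-1,E) → sL=6, sR=15, mL=3/2, mR=27/2
sensor matrix S = [[24, 120/13], [6, 15]]; det S = 3960/13
solve [mL_A; mL_B] = S·[w00; w01] and [mR_A; mR_B] = S·[w10; w11]:
  w00 = -1, w01 = 1/2, w10 = 1, w11 = 1/2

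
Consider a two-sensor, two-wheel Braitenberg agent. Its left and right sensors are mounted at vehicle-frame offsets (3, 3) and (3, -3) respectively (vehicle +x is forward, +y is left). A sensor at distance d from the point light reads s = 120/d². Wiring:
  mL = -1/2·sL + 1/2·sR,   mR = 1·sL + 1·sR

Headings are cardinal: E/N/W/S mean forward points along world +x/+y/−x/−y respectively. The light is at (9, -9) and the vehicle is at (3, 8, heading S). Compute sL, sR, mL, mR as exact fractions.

left sensor world pos  = (6, 5); dL² = 205
right sensor world pos = (0, 5); dR² = 277
sL = 120/205 = 24/41
sR = 120/277 = 120/277
mL = -1/2·sL + 1/2·sR = -864/11357
mR = 1·sL + 1·sR = 11568/11357

24/41 120/277 -864/11357 11568/11357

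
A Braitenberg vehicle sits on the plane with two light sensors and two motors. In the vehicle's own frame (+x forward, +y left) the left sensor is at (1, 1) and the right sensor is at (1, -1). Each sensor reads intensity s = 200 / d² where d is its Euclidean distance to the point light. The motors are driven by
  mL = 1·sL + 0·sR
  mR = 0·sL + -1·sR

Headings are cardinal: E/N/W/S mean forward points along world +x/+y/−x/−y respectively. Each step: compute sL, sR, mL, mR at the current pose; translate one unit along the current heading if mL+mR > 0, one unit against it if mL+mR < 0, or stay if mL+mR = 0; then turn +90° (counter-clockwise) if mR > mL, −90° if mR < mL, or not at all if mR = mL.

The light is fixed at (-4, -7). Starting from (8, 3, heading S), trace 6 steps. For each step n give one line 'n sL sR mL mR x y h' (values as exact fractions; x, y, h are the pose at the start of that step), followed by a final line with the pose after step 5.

0 4/5 100/101 4/5 -100/101 8 3 S
1 200/221 40/53 200/221 -40/53 8 4 W
2 50/61 25/36 50/61 -25/36 7 4 N
3 200/313 40/53 200/313 -40/53 7 5 E
4 100/121 100/101 100/121 -100/101 6 5 S
5 8/9 200/277 8/9 -200/277 6 6 W
final 5 6 N

n=0: pose=(8,3,S); sL=4/5, sR=100/101; mL=4/5, mR=-100/101; mL+mR=-96/505 → advance -1; mR−mL=-904/505 → turn -1·90°
n=1: pose=(8,4,W); sL=200/221, sR=40/53; mL=200/221, mR=-40/53; mL+mR=1760/11713 → advance +1; mR−mL=-19440/11713 → turn -1·90°
n=2: pose=(7,4,N); sL=50/61, sR=25/36; mL=50/61, mR=-25/36; mL+mR=275/2196 → advance +1; mR−mL=-3325/2196 → turn -1·90°
n=3: pose=(7,5,E); sL=200/313, sR=40/53; mL=200/313, mR=-40/53; mL+mR=-1920/16589 → advance -1; mR−mL=-23120/16589 → turn -1·90°
n=4: pose=(6,5,S); sL=100/121, sR=100/101; mL=100/121, mR=-100/101; mL+mR=-2000/12221 → advance -1; mR−mL=-22200/12221 → turn -1·90°
n=5: pose=(6,6,W); sL=8/9, sR=200/277; mL=8/9, mR=-200/277; mL+mR=416/2493 → advance +1; mR−mL=-4016/2493 → turn -1·90°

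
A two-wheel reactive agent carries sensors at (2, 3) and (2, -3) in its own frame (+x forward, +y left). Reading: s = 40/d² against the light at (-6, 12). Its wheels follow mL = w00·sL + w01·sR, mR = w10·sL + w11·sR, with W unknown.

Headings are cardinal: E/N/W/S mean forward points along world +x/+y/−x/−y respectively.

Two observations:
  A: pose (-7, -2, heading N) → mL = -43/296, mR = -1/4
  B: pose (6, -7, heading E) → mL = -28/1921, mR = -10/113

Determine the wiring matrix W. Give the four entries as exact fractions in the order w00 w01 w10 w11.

obs A: pose=(-7,-2,N) → sL=1/4, sR=10/37, mL=-43/296, mR=-1/4
obs B: pose=(6,-7,E) → sL=10/113, sR=1/17, mL=-28/1921, mR=-10/113
sensor matrix S = [[1/4, 10/37], [10/113, 1/17]]; det S = -2619/284308
solve [mL_A; mL_B] = S·[w00; w01] and [mR_A; mR_B] = S·[w10; w11]:
  w00 = 1/2, w01 = -1, w10 = -1, w11 = 0

1/2 -1 -1 0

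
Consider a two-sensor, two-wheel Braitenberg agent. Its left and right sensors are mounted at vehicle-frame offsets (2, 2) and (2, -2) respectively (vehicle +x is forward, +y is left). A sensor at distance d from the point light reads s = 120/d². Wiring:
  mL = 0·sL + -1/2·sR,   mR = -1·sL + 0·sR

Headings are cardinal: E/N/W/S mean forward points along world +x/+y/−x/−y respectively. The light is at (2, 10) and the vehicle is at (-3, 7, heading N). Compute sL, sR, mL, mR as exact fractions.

12/5 12 -6 -12/5

left sensor world pos  = (-5, 9); dL² = 50
right sensor world pos = (-1, 9); dR² = 10
sL = 120/50 = 12/5
sR = 120/10 = 12
mL = 0·sL + -1/2·sR = -6
mR = -1·sL + 0·sR = -12/5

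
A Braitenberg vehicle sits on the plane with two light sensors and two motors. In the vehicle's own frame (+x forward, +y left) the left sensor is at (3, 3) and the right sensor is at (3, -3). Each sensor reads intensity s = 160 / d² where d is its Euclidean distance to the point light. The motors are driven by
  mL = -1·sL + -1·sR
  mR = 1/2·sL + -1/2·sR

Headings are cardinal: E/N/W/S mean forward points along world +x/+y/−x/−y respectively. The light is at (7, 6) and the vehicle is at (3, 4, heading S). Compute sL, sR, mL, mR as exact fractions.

80/13 80/37 -4000/481 960/481

left sensor world pos  = (6, 1); dL² = 26
right sensor world pos = (0, 1); dR² = 74
sL = 160/26 = 80/13
sR = 160/74 = 80/37
mL = -1·sL + -1·sR = -4000/481
mR = 1/2·sL + -1/2·sR = 960/481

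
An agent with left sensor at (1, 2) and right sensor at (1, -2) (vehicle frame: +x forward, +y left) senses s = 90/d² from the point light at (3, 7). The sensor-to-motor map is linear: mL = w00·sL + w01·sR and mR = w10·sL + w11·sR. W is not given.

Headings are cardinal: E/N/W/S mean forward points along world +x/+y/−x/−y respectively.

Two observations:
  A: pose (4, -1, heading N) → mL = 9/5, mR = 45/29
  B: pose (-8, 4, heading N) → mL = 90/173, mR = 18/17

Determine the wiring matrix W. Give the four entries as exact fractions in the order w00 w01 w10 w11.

obs A: pose=(4,-1,N) → sL=9/5, sR=45/29, mL=9/5, mR=45/29
obs B: pose=(-8,4,N) → sL=90/173, sR=18/17, mL=90/173, mR=18/17
sensor matrix S = [[9/5, 45/29], [90/173, 18/17]]; det S = 468504/426445
solve [mL_A; mL_B] = S·[w00; w01] and [mR_A; mR_B] = S·[w10; w11]:
  w00 = 1, w01 = 0, w10 = 0, w11 = 1

1 0 0 1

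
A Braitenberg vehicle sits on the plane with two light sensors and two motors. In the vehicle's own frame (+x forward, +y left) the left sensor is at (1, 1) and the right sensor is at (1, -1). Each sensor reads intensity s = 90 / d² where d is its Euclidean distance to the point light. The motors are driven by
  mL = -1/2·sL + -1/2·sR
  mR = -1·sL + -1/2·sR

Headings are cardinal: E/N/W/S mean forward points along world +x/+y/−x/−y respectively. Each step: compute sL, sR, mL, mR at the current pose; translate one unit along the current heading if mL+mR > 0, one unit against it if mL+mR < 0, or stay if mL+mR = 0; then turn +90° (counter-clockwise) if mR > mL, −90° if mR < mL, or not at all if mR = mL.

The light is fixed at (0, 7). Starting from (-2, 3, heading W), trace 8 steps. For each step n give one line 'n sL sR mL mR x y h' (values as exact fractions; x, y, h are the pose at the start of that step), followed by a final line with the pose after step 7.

0 45/17 5 -65/17 -175/34 -2 3 W
1 90/13 10 -110/13 -155/13 -1 3 N
2 45/8 5/2 -65/16 -55/8 -1 2 E
3 90/37 2 -82/37 -127/37 -2 2 S
4 45/17 5 -65/17 -175/34 -2 3 W
5 90/13 10 -110/13 -155/13 -1 3 N
6 45/8 5/2 -65/16 -55/8 -1 2 E
7 90/37 2 -82/37 -127/37 -2 2 S
final -2 3 W

n=0: pose=(-2,3,W); sL=45/17, sR=5; mL=-65/17, mR=-175/34; mL+mR=-305/34 → advance -1; mR−mL=-45/34 → turn -1·90°
n=1: pose=(-1,3,N); sL=90/13, sR=10; mL=-110/13, mR=-155/13; mL+mR=-265/13 → advance -1; mR−mL=-45/13 → turn -1·90°
n=2: pose=(-1,2,E); sL=45/8, sR=5/2; mL=-65/16, mR=-55/8; mL+mR=-175/16 → advance -1; mR−mL=-45/16 → turn -1·90°
n=3: pose=(-2,2,S); sL=90/37, sR=2; mL=-82/37, mR=-127/37; mL+mR=-209/37 → advance -1; mR−mL=-45/37 → turn -1·90°
n=4: pose=(-2,3,W); sL=45/17, sR=5; mL=-65/17, mR=-175/34; mL+mR=-305/34 → advance -1; mR−mL=-45/34 → turn -1·90°
n=5: pose=(-1,3,N); sL=90/13, sR=10; mL=-110/13, mR=-155/13; mL+mR=-265/13 → advance -1; mR−mL=-45/13 → turn -1·90°
n=6: pose=(-1,2,E); sL=45/8, sR=5/2; mL=-65/16, mR=-55/8; mL+mR=-175/16 → advance -1; mR−mL=-45/16 → turn -1·90°
n=7: pose=(-2,2,S); sL=90/37, sR=2; mL=-82/37, mR=-127/37; mL+mR=-209/37 → advance -1; mR−mL=-45/37 → turn -1·90°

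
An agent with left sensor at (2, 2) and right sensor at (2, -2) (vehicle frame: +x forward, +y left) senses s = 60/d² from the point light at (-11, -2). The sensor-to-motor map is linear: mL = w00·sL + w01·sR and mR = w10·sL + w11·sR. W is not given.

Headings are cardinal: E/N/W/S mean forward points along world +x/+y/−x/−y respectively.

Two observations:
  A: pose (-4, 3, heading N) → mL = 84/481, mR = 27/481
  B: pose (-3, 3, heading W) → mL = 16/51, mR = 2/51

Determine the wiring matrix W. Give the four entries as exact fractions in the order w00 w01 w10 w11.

obs A: pose=(-4,3,N) → sL=30/37, sR=6/13, mL=84/481, mR=27/481
obs B: pose=(-3,3,W) → sL=4/3, sR=12/17, mL=16/51, mR=2/51
sensor matrix S = [[30/37, 6/13], [4/3, 12/17]]; det S = -352/8177
solve [mL_A; mL_B] = S·[w00; w01] and [mR_A; mR_B] = S·[w10; w11]:
  w00 = 1/2, w01 = -1/2, w10 = -1/2, w11 = 1

1/2 -1/2 -1/2 1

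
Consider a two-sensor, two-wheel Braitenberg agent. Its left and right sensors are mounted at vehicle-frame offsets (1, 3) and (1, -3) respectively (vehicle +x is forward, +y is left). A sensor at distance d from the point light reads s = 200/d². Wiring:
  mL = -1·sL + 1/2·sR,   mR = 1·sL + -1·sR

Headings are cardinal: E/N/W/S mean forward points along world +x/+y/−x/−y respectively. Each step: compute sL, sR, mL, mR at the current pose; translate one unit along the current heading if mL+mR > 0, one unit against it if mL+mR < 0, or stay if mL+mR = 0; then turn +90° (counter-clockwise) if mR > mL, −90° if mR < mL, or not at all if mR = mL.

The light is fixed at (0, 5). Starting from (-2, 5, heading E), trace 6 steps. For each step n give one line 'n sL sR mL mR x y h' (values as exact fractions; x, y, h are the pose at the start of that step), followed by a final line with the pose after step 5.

n=0: pose=(-2,5,E); sL=20, sR=20; mL=-10, mR=0; mL+mR=-10 → advance -1; mR−mL=10 → turn +1·90°
n=1: pose=(-3,5,N); sL=200/37, sR=200; mL=3500/37, mR=-7200/37; mL+mR=-100 → advance -1; mR−mL=-10700/37 → turn -1·90°
n=2: pose=(-3,4,E); sL=25, sR=10; mL=-20, mR=15; mL+mR=-5 → advance -1; mR−mL=35 → turn +1·90°
n=3: pose=(-4,4,N); sL=200/49, sR=200; mL=4700/49, mR=-9600/49; mL+mR=-100 → advance -1; mR−mL=-14300/49 → turn -1·90°
n=4: pose=(-4,3,E); sL=20, sR=100/17; mL=-290/17, mR=240/17; mL+mR=-50/17 → advance -1; mR−mL=530/17 → turn +1·90°
n=5: pose=(-5,3,N); sL=40/13, sR=40; mL=220/13, mR=-480/13; mL+mR=-20 → advance -1; mR−mL=-700/13 → turn -1·90°

0 20 20 -10 0 -2 5 E
1 200/37 200 3500/37 -7200/37 -3 5 N
2 25 10 -20 15 -3 4 E
3 200/49 200 4700/49 -9600/49 -4 4 N
4 20 100/17 -290/17 240/17 -4 3 E
5 40/13 40 220/13 -480/13 -5 3 N
final -5 2 E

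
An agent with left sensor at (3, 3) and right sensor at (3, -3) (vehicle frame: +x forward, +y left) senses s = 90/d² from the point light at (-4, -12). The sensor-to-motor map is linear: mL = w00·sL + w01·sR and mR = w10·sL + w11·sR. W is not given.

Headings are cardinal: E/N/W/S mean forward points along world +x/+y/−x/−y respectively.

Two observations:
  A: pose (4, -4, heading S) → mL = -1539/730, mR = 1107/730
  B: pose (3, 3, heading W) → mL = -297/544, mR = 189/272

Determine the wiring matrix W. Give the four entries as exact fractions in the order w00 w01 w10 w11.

-1/2 -1 1 1/2

obs A: pose=(4,-4,S) → sL=45/73, sR=9/5, mL=-1539/730, mR=1107/730
obs B: pose=(3,3,W) → sL=9/16, sR=9/34, mL=-297/544, mR=189/272
sensor matrix S = [[45/73, 9/5], [9/16, 9/34]]; det S = -84321/99280
solve [mL_A; mL_B] = S·[w00; w01] and [mR_A; mR_B] = S·[w10; w11]:
  w00 = -1/2, w01 = -1, w10 = 1, w11 = 1/2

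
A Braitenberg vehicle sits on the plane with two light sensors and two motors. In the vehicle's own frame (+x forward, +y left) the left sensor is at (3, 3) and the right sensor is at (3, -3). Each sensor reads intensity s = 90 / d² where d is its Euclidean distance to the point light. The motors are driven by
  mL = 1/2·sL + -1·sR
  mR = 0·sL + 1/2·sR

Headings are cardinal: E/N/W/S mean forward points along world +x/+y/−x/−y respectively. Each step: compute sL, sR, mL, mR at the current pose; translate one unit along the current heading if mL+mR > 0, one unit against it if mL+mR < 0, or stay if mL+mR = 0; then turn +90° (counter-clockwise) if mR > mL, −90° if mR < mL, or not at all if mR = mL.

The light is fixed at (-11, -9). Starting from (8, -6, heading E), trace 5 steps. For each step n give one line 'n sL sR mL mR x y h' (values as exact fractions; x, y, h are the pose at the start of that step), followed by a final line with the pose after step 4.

n=0: pose=(8,-6,E); sL=9/52, sR=45/242; mL=-1251/12584, mR=45/484; mL+mR=-81/12584 → advance -1; mR−mL=2421/12584 → turn +1·90°
n=1: pose=(7,-6,N); sL=10/29, sR=10/53; mL=-25/1537, mR=5/53; mL+mR=120/1537 → advance +1; mR−mL=170/1537 → turn +1·90°
n=2: pose=(7,-5,W); sL=45/113, sR=45/137; mL=-4005/30962, mR=45/274; mL+mR=540/15481 → advance +1; mR−mL=4545/15481 → turn +1·90°
n=3: pose=(6,-5,S); sL=90/401, sR=90/197; mL=-27225/78997, mR=45/197; mL+mR=-9180/78997 → advance -1; mR−mL=45270/78997 → turn +1·90°
n=4: pose=(6,-4,E); sL=45/232, sR=45/202; mL=-5895/46864, mR=45/404; mL+mR=-675/46864 → advance -1; mR−mL=11115/46864 → turn +1·90°

0 9/52 45/242 -1251/12584 45/484 8 -6 E
1 10/29 10/53 -25/1537 5/53 7 -6 N
2 45/113 45/137 -4005/30962 45/274 7 -5 W
3 90/401 90/197 -27225/78997 45/197 6 -5 S
4 45/232 45/202 -5895/46864 45/404 6 -4 E
final 5 -4 N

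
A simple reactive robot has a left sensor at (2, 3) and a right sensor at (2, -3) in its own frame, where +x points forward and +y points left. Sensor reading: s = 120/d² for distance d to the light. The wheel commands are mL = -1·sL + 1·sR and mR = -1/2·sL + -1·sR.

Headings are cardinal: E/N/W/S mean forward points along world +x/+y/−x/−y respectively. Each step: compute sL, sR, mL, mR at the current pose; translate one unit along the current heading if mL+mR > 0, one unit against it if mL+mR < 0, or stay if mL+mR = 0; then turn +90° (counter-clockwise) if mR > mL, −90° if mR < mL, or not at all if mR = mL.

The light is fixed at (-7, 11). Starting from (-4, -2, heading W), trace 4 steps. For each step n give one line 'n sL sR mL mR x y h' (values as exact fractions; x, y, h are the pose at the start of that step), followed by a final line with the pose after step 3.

0 120/257 120/101 18720/25957 -36900/25957 -4 -2 W
1 60/61 12/17 -288/1037 -1242/1037 -3 -2 N
2 120/157 24/65 -4032/10205 -7668/10205 -3 -3 E
3 30/73 15/32 135/2336 -1575/2336 -4 -3 S
final -4 -2 W

n=0: pose=(-4,-2,W); sL=120/257, sR=120/101; mL=18720/25957, mR=-36900/25957; mL+mR=-180/257 → advance -1; mR−mL=-55620/25957 → turn -1·90°
n=1: pose=(-3,-2,N); sL=60/61, sR=12/17; mL=-288/1037, mR=-1242/1037; mL+mR=-90/61 → advance -1; mR−mL=-954/1037 → turn -1·90°
n=2: pose=(-3,-3,E); sL=120/157, sR=24/65; mL=-4032/10205, mR=-7668/10205; mL+mR=-180/157 → advance -1; mR−mL=-3636/10205 → turn -1·90°
n=3: pose=(-4,-3,S); sL=30/73, sR=15/32; mL=135/2336, mR=-1575/2336; mL+mR=-45/73 → advance -1; mR−mL=-855/1168 → turn -1·90°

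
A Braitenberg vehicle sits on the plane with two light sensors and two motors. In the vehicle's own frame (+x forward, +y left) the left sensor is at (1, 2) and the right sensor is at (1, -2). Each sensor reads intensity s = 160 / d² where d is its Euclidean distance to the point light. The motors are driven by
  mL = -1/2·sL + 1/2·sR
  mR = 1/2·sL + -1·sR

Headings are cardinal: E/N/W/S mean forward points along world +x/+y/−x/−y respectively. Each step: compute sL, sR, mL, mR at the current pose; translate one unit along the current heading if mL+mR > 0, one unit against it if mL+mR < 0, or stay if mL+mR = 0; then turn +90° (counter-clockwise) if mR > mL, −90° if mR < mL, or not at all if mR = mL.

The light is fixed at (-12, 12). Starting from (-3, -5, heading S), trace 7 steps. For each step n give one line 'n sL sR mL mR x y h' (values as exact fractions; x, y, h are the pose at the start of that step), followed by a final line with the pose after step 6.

0 32/89 160/373 1152/33197 -8272/33197 -3 -5 S
1 40/97 8/13 128/1261 -516/1261 -3 -4 W
2 160/289 160/369 -6400/106641 -16720/106641 -2 -4 N
3 80/173 80/241 -2720/41693 -4200/41693 -2 -5 E
4 32/89 160/373 1152/33197 -8272/33197 -3 -5 S
5 40/97 8/13 128/1261 -516/1261 -3 -4 W
6 160/289 160/369 -6400/106641 -16720/106641 -2 -4 N
final -2 -5 E

n=0: pose=(-3,-5,S); sL=32/89, sR=160/373; mL=1152/33197, mR=-8272/33197; mL+mR=-80/373 → advance -1; mR−mL=-9424/33197 → turn -1·90°
n=1: pose=(-3,-4,W); sL=40/97, sR=8/13; mL=128/1261, mR=-516/1261; mL+mR=-4/13 → advance -1; mR−mL=-644/1261 → turn -1·90°
n=2: pose=(-2,-4,N); sL=160/289, sR=160/369; mL=-6400/106641, mR=-16720/106641; mL+mR=-80/369 → advance -1; mR−mL=-3440/35547 → turn -1·90°
n=3: pose=(-2,-5,E); sL=80/173, sR=80/241; mL=-2720/41693, mR=-4200/41693; mL+mR=-40/241 → advance -1; mR−mL=-1480/41693 → turn -1·90°
n=4: pose=(-3,-5,S); sL=32/89, sR=160/373; mL=1152/33197, mR=-8272/33197; mL+mR=-80/373 → advance -1; mR−mL=-9424/33197 → turn -1·90°
n=5: pose=(-3,-4,W); sL=40/97, sR=8/13; mL=128/1261, mR=-516/1261; mL+mR=-4/13 → advance -1; mR−mL=-644/1261 → turn -1·90°
n=6: pose=(-2,-4,N); sL=160/289, sR=160/369; mL=-6400/106641, mR=-16720/106641; mL+mR=-80/369 → advance -1; mR−mL=-3440/35547 → turn -1·90°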